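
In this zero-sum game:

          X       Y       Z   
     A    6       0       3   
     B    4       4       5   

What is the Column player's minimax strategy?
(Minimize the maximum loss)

Column should play Y, value = 4

Work:
Column player minimizes Row's maximum payoff:
Column X: max payoff to Row = 6
Column Y: max payoff to Row = 4
Column Z: max payoff to Row = 5
Minimum is 4, achieved by column Y.
Minimax strategy: Y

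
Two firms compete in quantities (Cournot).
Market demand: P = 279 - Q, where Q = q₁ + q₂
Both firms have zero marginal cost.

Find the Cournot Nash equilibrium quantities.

q₁* = q₂* = 93.0; P* = 93.0

Work:
Profit: π_i = P·q_i = (a - q_i - q_j)·q_i
FOC: ∂π_i/∂q_i = a - 2q_i - q_j = 0
Reaction function: q_i = (279 - q_j)/2
Symmetry: q* = 279/3 = 93.0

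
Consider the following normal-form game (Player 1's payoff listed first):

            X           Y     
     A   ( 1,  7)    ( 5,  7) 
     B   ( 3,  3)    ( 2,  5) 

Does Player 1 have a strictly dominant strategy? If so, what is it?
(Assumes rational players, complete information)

No strictly dominant strategy exists for Player 1

Work:
A strategy strictly dominates another if it gives a strictly higher payoff against every opponent action. Compare each pair of P1's strategies column-by-column:
  A vs B: [1 vs 3, 5 vs 2] → A does not strictly dominate B (column X: 1 ≤ 3)
  B vs A: [3 vs 1, 2 vs 5] → B does not strictly dominate A (column Y: 2 ≤ 5)
No single strategy strictly dominates all others → no strictly dominant strategy.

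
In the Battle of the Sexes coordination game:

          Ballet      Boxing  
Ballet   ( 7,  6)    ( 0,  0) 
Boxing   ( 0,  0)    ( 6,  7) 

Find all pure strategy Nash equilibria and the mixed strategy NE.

Pure NE: (Ballet, Ballet) and (Boxing, Boxing); Mixed NE: p = 0.5385, q = 0.4615

Work:
Check pure NE:
(Ballet, Ballet): (7, 6) - no unilateral deviation beneficial
(Boxing, Boxing): (6, 7) - no unilateral deviation beneficial
Mixed NE: P1 plays Ballet with p = 0.5385, P2 plays Ballet with q = 0.4615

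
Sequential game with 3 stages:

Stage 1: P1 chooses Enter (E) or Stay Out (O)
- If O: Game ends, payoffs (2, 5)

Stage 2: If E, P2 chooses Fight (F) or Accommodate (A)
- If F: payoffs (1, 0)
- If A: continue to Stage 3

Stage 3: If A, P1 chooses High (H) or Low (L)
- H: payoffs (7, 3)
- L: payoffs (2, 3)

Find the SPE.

SPE: (E, A, H); Outcome (7, 3)

Work:
Stage 3: P1 chooses H (7 vs 2)
Stage 2: P2: F->0, A->3 (anticipating H). Choose A
Stage 1: P1: O->2, E->7 (anticipating A, H). Choose E
SPE path: E -> A -> H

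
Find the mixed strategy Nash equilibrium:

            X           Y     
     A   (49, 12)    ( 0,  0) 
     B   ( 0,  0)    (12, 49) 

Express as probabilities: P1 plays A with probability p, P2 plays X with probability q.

p = 0.8033, q = 0.1967

Work:
Find probabilities that make opponent indifferent:
P2 chooses q to make P1 indifferent between A and B
P1 chooses p to make P2 indifferent between X and Y
Mixed NE: P1 plays (A: 0.8033, B: 0.1967), P2 plays (X: 0.1967, Y: 0.8033)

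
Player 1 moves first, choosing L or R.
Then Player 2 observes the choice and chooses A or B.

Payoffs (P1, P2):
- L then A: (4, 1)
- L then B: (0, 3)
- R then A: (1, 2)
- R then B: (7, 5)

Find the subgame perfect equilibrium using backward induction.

P1 plays R, P2 plays B after L and B after R; Payoff (7, 5)

Work:
Backward induction:
After L: P2 chooses B → P1 gets 0
After R: P2 chooses B → P1 gets 7
P1 chooses R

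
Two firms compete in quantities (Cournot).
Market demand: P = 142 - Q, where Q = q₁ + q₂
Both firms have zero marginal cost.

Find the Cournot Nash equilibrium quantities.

q₁* = q₂* = 47.33; P* = 47.33

Work:
Profit: π_i = P·q_i = (a - q_i - q_j)·q_i
FOC: ∂π_i/∂q_i = a - 2q_i - q_j = 0
Reaction function: q_i = (142 - q_j)/2
Symmetry: q* = 142/3 = 47.33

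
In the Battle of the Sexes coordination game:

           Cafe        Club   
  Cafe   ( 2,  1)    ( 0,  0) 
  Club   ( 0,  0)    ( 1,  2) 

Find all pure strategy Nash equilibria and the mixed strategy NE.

Pure NE: (Cafe, Cafe) and (Club, Club); Mixed NE: p = 0.6667, q = 0.3333

Work:
Check pure NE:
(Cafe, Cafe): (2, 1) - no unilateral deviation beneficial
(Club, Club): (1, 2) - no unilateral deviation beneficial
Mixed NE: P1 plays Cafe with p = 0.6667, P2 plays Cafe with q = 0.3333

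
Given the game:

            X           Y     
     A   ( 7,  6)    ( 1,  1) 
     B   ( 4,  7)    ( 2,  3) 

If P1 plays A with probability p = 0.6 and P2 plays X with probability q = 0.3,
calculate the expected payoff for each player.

E[P1] = 2.72, E[P2] = 3.18

Work:
E[P1] = p·q·π₁(A,X) + p·(1-q)·π₁(A,Y) + (1-p)·q·π₁(B,X) + (1-p)·(1-q)·π₁(B,Y)
= 0.6·0.3·7 + 0.6·0.7·1 + 0.4·0.3·4 + 0.4·0.7·2
= 2.72

E[P2] = 3.18 (similar calculation)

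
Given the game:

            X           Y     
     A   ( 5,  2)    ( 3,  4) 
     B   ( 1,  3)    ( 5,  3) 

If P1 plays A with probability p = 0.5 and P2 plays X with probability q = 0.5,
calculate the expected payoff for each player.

E[P1] = 3.5, E[P2] = 3.0

Work:
E[P1] = p·q·π₁(A,X) + p·(1-q)·π₁(A,Y) + (1-p)·q·π₁(B,X) + (1-p)·(1-q)·π₁(B,Y)
= 0.5·0.5·5 + 0.5·0.5·3 + 0.5·0.5·1 + 0.5·0.5·5
= 3.5

E[P2] = 3.0 (similar calculation)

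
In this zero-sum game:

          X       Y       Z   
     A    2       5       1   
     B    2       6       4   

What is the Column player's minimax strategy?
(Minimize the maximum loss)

Column should play X, value = 2

Work:
Column player minimizes Row's maximum payoff:
Column X: max payoff to Row = 2
Column Y: max payoff to Row = 6
Column Z: max payoff to Row = 4
Minimum is 2, achieved by column X.
Minimax strategy: X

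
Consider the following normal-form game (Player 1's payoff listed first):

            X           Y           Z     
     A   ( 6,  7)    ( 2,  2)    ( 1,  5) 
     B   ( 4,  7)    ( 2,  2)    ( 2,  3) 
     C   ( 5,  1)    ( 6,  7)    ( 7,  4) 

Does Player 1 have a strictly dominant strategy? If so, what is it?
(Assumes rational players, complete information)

No strictly dominant strategy exists for Player 1

Work:
A strategy strictly dominates another if it gives a strictly higher payoff against every opponent action. Compare each pair of P1's strategies column-by-column:
  A vs B: [6 vs 4, 2 vs 2, 1 vs 2] → A does not strictly dominate B (column Y: 2 ≤ 2)
  A vs C: [6 vs 5, 2 vs 6, 1 vs 7] → A does not strictly dominate C (column Y: 2 ≤ 6)
  B vs A: [4 vs 6, 2 vs 2, 2 vs 1] → B does not strictly dominate A (column X: 4 ≤ 6)
  B vs C: [4 vs 5, 2 vs 6, 2 vs 7] → B does not strictly dominate C (column X: 4 ≤ 5)
  C vs A: [5 vs 6, 6 vs 2, 7 vs 1] → C does not strictly dominate A (column X: 5 ≤ 6)
  C vs B: [5 vs 4, 6 vs 2, 7 vs 2] → C strictly dominates B
No single strategy strictly dominates all others → no strictly dominant strategy.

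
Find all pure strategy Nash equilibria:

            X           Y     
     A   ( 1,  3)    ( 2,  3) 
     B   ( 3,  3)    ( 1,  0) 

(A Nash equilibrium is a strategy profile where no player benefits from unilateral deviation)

Nash equilibrium: (A, Y), (B, X)

Work:
Best responses:
  P1 vs X: payoffs [1, 3] → best response B (payoff 3)
  P1 vs Y: payoffs [2, 1] → best response A (payoff 2)
  P2 vs A: payoffs [3, 3] → best response X/Y (payoff 3)
  P2 vs B: payoffs [3, 0] → best response X (payoff 3)
Mutual best responses: (A,Y), (B,X) → Nash equilibria.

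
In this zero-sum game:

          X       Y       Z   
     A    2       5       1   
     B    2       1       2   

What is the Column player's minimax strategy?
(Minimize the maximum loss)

Column should play X or Z (all achieve the minimum), value = 2

Work:
Column player minimizes Row's maximum payoff:
Column X: max payoff to Row = 2
Column Y: max payoff to Row = 5
Column Z: max payoff to Row = 2
Minimum is 2, achieved by columns X, Z (tied).
Each of X or Z is a minimax strategy.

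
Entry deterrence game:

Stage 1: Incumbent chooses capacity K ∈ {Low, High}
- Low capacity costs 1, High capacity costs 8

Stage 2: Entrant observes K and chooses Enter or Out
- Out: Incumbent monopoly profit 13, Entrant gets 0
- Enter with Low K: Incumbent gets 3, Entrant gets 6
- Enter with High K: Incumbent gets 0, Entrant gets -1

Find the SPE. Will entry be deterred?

SPE: (High, Enter|Low, Out|High); Entry deterred. Incumbent net profit = 5

Work:
After Low K: Entrant enters (6 > 0)
After High K: Entrant stays out (-1 < 0)
Incumbent: Low → 3−1=2, High → 13−8=5
Incumbent chooses High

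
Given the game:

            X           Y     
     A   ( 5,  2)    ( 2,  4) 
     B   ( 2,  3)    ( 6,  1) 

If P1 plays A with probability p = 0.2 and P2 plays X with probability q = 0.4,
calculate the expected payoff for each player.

E[P1] = 4.16, E[P2] = 2.08

Work:
E[P1] = p·q·π₁(A,X) + p·(1-q)·π₁(A,Y) + (1-p)·q·π₁(B,X) + (1-p)·(1-q)·π₁(B,Y)
= 0.2·0.4·5 + 0.2·0.6·2 + 0.8·0.4·2 + 0.8·0.6·6
= 4.16

E[P2] = 2.08 (similar calculation)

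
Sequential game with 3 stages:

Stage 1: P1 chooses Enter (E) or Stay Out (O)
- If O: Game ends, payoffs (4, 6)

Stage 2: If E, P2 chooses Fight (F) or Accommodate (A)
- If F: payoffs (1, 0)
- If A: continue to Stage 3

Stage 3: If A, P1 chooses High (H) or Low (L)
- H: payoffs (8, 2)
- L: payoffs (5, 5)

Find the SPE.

SPE: (E, A, H); Outcome (8, 2)

Work:
Stage 3: P1 chooses H (8 vs 5)
Stage 2: P2: F->0, A->2 (anticipating H). Choose A
Stage 1: P1: O->4, E->8 (anticipating A, H). Choose E
SPE path: E -> A -> H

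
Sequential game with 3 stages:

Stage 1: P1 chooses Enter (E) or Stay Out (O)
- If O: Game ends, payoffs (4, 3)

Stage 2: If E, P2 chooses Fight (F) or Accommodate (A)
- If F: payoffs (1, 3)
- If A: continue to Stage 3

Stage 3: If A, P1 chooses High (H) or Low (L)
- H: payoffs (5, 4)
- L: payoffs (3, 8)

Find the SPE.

SPE: (E, A, H); Outcome (5, 4)

Work:
Stage 3: P1 chooses H (5 vs 3)
Stage 2: P2: F->3, A->4 (anticipating H). Choose A
Stage 1: P1: O->4, E->5 (anticipating A, H). Choose E
SPE path: E -> A -> H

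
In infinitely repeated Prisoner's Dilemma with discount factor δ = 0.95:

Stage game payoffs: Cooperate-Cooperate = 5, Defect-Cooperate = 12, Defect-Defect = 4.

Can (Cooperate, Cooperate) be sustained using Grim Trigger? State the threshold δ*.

δ* = 0.875; since δ = 0.95 ≥ 0.875, cooperation can be sustained

Work:
For Grim Trigger:
Cooperate forever: 5/(1-δ)
Defect then punished: 12 + 4·δ/(1-δ)
Need: 5/(1-δ) ≥ 12 + 4·δ/(1-δ)
Solving: δ ≥ (T-R)/(T-P) = (12-5)/(12-4) = 0.875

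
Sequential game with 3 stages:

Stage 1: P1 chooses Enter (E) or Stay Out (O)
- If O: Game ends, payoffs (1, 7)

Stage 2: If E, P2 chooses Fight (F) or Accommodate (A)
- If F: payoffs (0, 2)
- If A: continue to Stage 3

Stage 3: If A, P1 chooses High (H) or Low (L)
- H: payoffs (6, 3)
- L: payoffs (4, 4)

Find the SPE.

SPE: (E, A, H); Outcome (6, 3)

Work:
Stage 3: P1 chooses H (6 vs 4)
Stage 2: P2: F->2, A->3 (anticipating H). Choose A
Stage 1: P1: O->1, E->6 (anticipating A, H). Choose E
SPE path: E -> A -> H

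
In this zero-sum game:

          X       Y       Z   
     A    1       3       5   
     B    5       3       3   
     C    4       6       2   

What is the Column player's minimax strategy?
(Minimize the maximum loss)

Column should play X or Z (all achieve the minimum), value = 5

Work:
Column player minimizes Row's maximum payoff:
Column X: max payoff to Row = 5
Column Y: max payoff to Row = 6
Column Z: max payoff to Row = 5
Minimum is 5, achieved by columns X, Z (tied).
Each of X or Z is a minimax strategy.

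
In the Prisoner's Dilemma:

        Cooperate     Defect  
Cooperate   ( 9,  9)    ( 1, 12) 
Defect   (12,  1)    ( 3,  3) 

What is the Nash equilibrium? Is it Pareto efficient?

(Defect, Defect) is NE; not Pareto efficient

Work:
Defect dominates Cooperate for both players:
If P2 cooperates: Defect (12) > Cooperate (9)
If P2 defects: Defect (3) > Cooperate (1)
NE: (Defect, Defect) with payoff (3, 3)
But (Cooperate, Cooperate) = (9, 9) Pareto dominates (3, 3)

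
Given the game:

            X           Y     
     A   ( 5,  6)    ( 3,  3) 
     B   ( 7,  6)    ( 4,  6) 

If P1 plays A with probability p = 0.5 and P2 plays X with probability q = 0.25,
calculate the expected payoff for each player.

E[P1] = 4.125, E[P2] = 4.875

Work:
E[P1] = p·q·π₁(A,X) + p·(1-q)·π₁(A,Y) + (1-p)·q·π₁(B,X) + (1-p)·(1-q)·π₁(B,Y)
= 0.5·0.25·5 + 0.5·0.75·3 + 0.5·0.25·7 + 0.5·0.75·4
= 4.125

E[P2] = 4.875 (similar calculation)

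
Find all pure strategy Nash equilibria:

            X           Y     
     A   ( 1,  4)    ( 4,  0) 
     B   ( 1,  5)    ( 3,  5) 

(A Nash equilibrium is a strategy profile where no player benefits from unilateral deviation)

Nash equilibrium: (A, X), (B, X)

Work:
Best responses:
  P1 vs X: payoffs [1, 1] → best response A/B (payoff 1)
  P1 vs Y: payoffs [4, 3] → best response A (payoff 4)
  P2 vs A: payoffs [4, 0] → best response X (payoff 4)
  P2 vs B: payoffs [5, 5] → best response X/Y (payoff 5)
Mutual best responses: (A,X), (B,X) → Nash equilibria.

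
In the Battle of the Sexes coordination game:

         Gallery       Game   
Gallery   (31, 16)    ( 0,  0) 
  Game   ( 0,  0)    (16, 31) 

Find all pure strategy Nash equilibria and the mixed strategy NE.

Pure NE: (Gallery, Gallery) and (Game, Game); Mixed NE: p = 0.6596, q = 0.3404

Work:
Check pure NE:
(Gallery, Gallery): (31, 16) - no unilateral deviation beneficial
(Game, Game): (16, 31) - no unilateral deviation beneficial
Mixed NE: P1 plays Gallery with p = 0.6596, P2 plays Gallery with q = 0.3404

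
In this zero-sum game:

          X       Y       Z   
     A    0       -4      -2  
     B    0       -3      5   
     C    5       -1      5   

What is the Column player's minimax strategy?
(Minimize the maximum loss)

Column should play Y, value = -1

Work:
Column player minimizes Row's maximum payoff:
Column X: max payoff to Row = 5
Column Y: max payoff to Row = -1
Column Z: max payoff to Row = 5
Minimum is -1, achieved by column Y.
Minimax strategy: Y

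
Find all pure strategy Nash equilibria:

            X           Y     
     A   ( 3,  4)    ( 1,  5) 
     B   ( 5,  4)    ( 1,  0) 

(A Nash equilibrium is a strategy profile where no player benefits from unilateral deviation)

Nash equilibrium: (A, Y), (B, X)

Work:
Best responses:
  P1 vs X: payoffs [3, 5] → best response B (payoff 5)
  P1 vs Y: payoffs [1, 1] → best response A/B (payoff 1)
  P2 vs A: payoffs [4, 5] → best response Y (payoff 5)
  P2 vs B: payoffs [4, 0] → best response X (payoff 4)
Mutual best responses: (A,Y), (B,X) → Nash equilibria.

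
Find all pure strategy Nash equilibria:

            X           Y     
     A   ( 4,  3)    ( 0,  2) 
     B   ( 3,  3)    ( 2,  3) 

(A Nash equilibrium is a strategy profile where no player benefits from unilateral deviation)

Nash equilibrium: (A, X), (B, Y)

Work:
Best responses:
  P1 vs X: payoffs [4, 3] → best response A (payoff 4)
  P1 vs Y: payoffs [0, 2] → best response B (payoff 2)
  P2 vs A: payoffs [3, 2] → best response X (payoff 3)
  P2 vs B: payoffs [3, 3] → best response X/Y (payoff 3)
Mutual best responses: (A,X), (B,Y) → Nash equilibria.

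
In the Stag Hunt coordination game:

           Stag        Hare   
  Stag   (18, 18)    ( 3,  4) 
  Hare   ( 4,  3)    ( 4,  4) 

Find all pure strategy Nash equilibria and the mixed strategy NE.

Pure NE: (Stag, Stag) and (Hare, Hare); Mixed NE: p = 0.0667, q = 0.0667

Work:
Check pure NE:
(Stag, Stag): (18, 18) - no unilateral deviation beneficial
(Hare, Hare): (4, 4) - no unilateral deviation beneficial
Mixed NE: P1 plays Stag with p = 0.0667, P2 plays Stag with q = 0.0667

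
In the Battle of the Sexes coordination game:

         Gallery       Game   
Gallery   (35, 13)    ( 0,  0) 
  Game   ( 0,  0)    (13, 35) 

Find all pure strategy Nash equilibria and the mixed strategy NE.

Pure NE: (Gallery, Gallery) and (Game, Game); Mixed NE: p = 0.7292, q = 0.2708

Work:
Check pure NE:
(Gallery, Gallery): (35, 13) - no unilateral deviation beneficial
(Game, Game): (13, 35) - no unilateral deviation beneficial
Mixed NE: P1 plays Gallery with p = 0.7292, P2 plays Gallery with q = 0.2708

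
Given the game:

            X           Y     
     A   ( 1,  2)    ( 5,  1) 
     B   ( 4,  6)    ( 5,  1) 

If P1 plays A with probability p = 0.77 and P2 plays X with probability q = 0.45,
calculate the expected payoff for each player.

E[P1] = 3.5105, E[P2] = 1.864

Work:
E[P1] = p·q·π₁(A,X) + p·(1-q)·π₁(A,Y) + (1-p)·q·π₁(B,X) + (1-p)·(1-q)·π₁(B,Y)
= 0.77·0.45·1 + 0.77·0.55·5 + 0.23·0.45·4 + 0.23·0.55·5
= 3.5105

E[P2] = 1.864 (similar calculation)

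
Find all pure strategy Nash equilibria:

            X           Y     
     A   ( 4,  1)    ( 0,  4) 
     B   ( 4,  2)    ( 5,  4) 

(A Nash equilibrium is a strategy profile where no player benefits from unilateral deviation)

Nash equilibrium: (B, Y)

Work:
Best responses:
  P1 vs X: payoffs [4, 4] → best response A/B (payoff 4)
  P1 vs Y: payoffs [0, 5] → best response B (payoff 5)
  P2 vs A: payoffs [1, 4] → best response Y (payoff 4)
  P2 vs B: payoffs [2, 4] → best response Y (payoff 4)
Mutual best responses: (B,Y) → Nash equilibria.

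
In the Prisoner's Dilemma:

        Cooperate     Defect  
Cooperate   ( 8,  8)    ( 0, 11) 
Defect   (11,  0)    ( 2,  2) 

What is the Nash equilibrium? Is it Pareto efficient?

(Defect, Defect) is NE; not Pareto efficient

Work:
Defect dominates Cooperate for both players:
If P2 cooperates: Defect (11) > Cooperate (8)
If P2 defects: Defect (2) > Cooperate (0)
NE: (Defect, Defect) with payoff (2, 2)
But (Cooperate, Cooperate) = (8, 8) Pareto dominates (2, 2)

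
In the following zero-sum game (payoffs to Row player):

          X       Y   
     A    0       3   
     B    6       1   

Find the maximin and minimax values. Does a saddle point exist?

Maximin = 1, Minimax = 3, Saddle: False

Work:
Row minimums: [0, 1] → maximin = 1
Column maximums: [6, 3] → minimax = 3
No saddle point (maximin ≠ minimax). Mixed strategy needed.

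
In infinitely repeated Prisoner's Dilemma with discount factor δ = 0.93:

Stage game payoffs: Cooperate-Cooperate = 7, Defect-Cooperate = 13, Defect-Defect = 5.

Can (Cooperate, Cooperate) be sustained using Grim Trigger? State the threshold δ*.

δ* = 0.75; since δ = 0.93 ≥ 0.75, cooperation can be sustained

Work:
For Grim Trigger:
Cooperate forever: 7/(1-δ)
Defect then punished: 13 + 5·δ/(1-δ)
Need: 7/(1-δ) ≥ 13 + 5·δ/(1-δ)
Solving: δ ≥ (T-R)/(T-P) = (13-7)/(13-5) = 0.75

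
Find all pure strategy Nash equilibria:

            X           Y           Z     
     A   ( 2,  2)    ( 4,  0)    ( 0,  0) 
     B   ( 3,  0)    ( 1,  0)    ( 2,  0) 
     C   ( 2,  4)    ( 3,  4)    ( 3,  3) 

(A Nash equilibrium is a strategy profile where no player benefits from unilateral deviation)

Nash equilibrium: (B, X)

Work:
Best responses:
  P1 vs X: payoffs [2, 3, 2] → best response B (payoff 3)
  P1 vs Y: payoffs [4, 1, 3] → best response A (payoff 4)
  P1 vs Z: payoffs [0, 2, 3] → best response C (payoff 3)
  P2 vs A: payoffs [2, 0, 0] → best response X (payoff 2)
  P2 vs B: payoffs [0, 0, 0] → best response X/Y/Z (payoff 0)
  P2 vs C: payoffs [4, 4, 3] → best response X/Y (payoff 4)
Mutual best responses: (B,X) → Nash equilibria.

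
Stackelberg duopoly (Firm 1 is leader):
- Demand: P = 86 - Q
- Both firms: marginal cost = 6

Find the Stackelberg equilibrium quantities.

q₁* (leader) = 40.0, q₂* (follower) = 20.0

Work:
Follower's reaction: q₂ = (a - c - q₁)/2
Leader substitutes: π₁ = q₁·(a - q₁ - (a-c-q₁)/2 - c)
FOC: q₁* = (86 - 6)/2 = 40.00
Then: q₂* = (86 - 6 - 40.0)/2 = 20.00
Leader has first-mover advantage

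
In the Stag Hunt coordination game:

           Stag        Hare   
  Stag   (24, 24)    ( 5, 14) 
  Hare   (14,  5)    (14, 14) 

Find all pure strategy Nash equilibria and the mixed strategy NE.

Pure NE: (Stag, Stag) and (Hare, Hare); Mixed NE: p = 0.4737, q = 0.4737

Work:
Check pure NE:
(Stag, Stag): (24, 24) - no unilateral deviation beneficial
(Hare, Hare): (14, 14) - no unilateral deviation beneficial
Mixed NE: P1 plays Stag with p = 0.4737, P2 plays Stag with q = 0.4737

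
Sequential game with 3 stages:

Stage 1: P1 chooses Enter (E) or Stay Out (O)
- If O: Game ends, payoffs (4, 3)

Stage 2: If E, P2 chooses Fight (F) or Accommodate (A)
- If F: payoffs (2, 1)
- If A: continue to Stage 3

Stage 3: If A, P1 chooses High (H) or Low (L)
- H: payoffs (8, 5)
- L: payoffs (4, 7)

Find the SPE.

SPE: (E, A, H); Outcome (8, 5)

Work:
Stage 3: P1 chooses H (8 vs 4)
Stage 2: P2: F->1, A->5 (anticipating H). Choose A
Stage 1: P1: O->4, E->8 (anticipating A, H). Choose E
SPE path: E -> A -> H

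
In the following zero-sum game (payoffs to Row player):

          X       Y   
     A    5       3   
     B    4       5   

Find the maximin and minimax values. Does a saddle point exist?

Maximin = 4, Minimax = 5, Saddle: False

Work:
Row minimums: [3, 4] → maximin = 4
Column maximums: [5, 5] → minimax = 5
No saddle point (maximin ≠ minimax). Mixed strategy needed.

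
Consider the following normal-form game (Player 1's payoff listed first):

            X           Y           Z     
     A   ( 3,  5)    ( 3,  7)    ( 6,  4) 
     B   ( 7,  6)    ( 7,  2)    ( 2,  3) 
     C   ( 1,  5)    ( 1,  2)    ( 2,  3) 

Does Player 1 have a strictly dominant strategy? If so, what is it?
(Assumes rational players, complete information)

No strictly dominant strategy exists for Player 1

Work:
A strategy strictly dominates another if it gives a strictly higher payoff against every opponent action. Compare each pair of P1's strategies column-by-column:
  A vs B: [3 vs 7, 3 vs 7, 6 vs 2] → A does not strictly dominate B (column X: 3 ≤ 7)
  A vs C: [3 vs 1, 3 vs 1, 6 vs 2] → A strictly dominates C
  B vs A: [7 vs 3, 7 vs 3, 2 vs 6] → B does not strictly dominate A (column Z: 2 ≤ 6)
  B vs C: [7 vs 1, 7 vs 1, 2 vs 2] → B does not strictly dominate C (column Z: 2 ≤ 2)
  C vs A: [1 vs 3, 1 vs 3, 2 vs 6] → C does not strictly dominate A (column X: 1 ≤ 3)
  C vs B: [1 vs 7, 1 vs 7, 2 vs 2] → C does not strictly dominate B (column X: 1 ≤ 7)
No single strategy strictly dominates all others → no strictly dominant strategy.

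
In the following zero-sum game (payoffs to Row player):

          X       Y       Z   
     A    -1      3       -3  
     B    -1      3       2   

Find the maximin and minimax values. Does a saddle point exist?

Maximin = -1, Minimax = -1, Saddle: True

Work:
Row minimums: [-3, -1] → maximin = -1
Column maximums: [-1, 3, 2] → minimax = -1
Saddle point exists! Game value = -1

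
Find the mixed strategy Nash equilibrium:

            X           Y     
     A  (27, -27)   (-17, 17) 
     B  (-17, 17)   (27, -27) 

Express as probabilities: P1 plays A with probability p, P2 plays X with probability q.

p = 0.5, q = 0.5

Work:
Find probabilities that make opponent indifferent:
P2 chooses q to make P1 indifferent between A and B
P1 chooses p to make P2 indifferent between X and Y
Mixed NE: P1 plays (A: 0.5, B: 0.5), P2 plays (X: 0.5, Y: 0.5)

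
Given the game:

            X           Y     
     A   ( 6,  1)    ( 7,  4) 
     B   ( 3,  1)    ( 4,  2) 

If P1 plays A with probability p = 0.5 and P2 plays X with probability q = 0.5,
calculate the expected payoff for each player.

E[P1] = 5.0, E[P2] = 2.0

Work:
E[P1] = p·q·π₁(A,X) + p·(1-q)·π₁(A,Y) + (1-p)·q·π₁(B,X) + (1-p)·(1-q)·π₁(B,Y)
= 0.5·0.5·6 + 0.5·0.5·7 + 0.5·0.5·3 + 0.5·0.5·4
= 5.0

E[P2] = 2.0 (similar calculation)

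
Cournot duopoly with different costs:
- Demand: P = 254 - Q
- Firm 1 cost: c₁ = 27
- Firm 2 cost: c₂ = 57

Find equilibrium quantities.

q₁* = 85.67, q₂* = 55.67

Work:
Reaction: q₁ = (254 - 27 - q₂)/2
Reaction: q₂ = (254 - 57 - q₁)/2
Solve simultaneously:
q₁* = (254 - 2×27 + 57)/3 = 85.67
q₂* = (254 - 2×57 + 27)/3 = 55.67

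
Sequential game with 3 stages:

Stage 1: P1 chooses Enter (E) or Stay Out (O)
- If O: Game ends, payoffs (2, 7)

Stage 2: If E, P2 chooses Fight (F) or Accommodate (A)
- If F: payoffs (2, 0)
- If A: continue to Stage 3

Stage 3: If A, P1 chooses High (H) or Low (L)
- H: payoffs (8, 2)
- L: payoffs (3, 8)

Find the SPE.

SPE: (E, A, H); Outcome (8, 2)

Work:
Stage 3: P1 chooses H (8 vs 3)
Stage 2: P2: F->0, A->2 (anticipating H). Choose A
Stage 1: P1: O->2, E->8 (anticipating A, H). Choose E
SPE path: E -> A -> H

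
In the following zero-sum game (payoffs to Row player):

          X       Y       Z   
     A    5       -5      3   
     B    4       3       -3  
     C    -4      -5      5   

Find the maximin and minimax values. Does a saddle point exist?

Maximin = -3, Minimax = 3, Saddle: False

Work:
Row minimums: [-5, -3, -5] → maximin = -3
Column maximums: [5, 3, 5] → minimax = 3
No saddle point (maximin ≠ minimax). Mixed strategy needed.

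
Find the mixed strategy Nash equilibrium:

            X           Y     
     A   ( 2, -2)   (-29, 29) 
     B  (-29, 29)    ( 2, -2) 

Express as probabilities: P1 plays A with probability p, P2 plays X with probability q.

p = 0.5, q = 0.5

Work:
Find probabilities that make opponent indifferent:
P2 chooses q to make P1 indifferent between A and B
P1 chooses p to make P2 indifferent between X and Y
Mixed NE: P1 plays (A: 0.5, B: 0.5), P2 plays (X: 0.5, Y: 0.5)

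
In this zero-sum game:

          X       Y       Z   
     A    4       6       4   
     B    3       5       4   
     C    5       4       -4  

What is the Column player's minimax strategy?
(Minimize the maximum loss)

Column should play Z, value = 4

Work:
Column player minimizes Row's maximum payoff:
Column X: max payoff to Row = 5
Column Y: max payoff to Row = 6
Column Z: max payoff to Row = 4
Minimum is 4, achieved by column Z.
Minimax strategy: Z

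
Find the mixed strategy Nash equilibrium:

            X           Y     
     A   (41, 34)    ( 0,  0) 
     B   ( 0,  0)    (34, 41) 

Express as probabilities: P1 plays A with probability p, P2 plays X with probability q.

p = 0.5467, q = 0.4533

Work:
Find probabilities that make opponent indifferent:
P2 chooses q to make P1 indifferent between A and B
P1 chooses p to make P2 indifferent between X and Y
Mixed NE: P1 plays (A: 0.5467, B: 0.4533), P2 plays (X: 0.4533, Y: 0.5467)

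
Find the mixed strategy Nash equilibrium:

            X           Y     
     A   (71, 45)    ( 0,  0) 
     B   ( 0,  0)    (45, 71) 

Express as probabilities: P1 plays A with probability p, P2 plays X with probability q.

p = 0.6121, q = 0.3879

Work:
Find probabilities that make opponent indifferent:
P2 chooses q to make P1 indifferent between A and B
P1 chooses p to make P2 indifferent between X and Y
Mixed NE: P1 plays (A: 0.6121, B: 0.3879), P2 plays (X: 0.3879, Y: 0.6121)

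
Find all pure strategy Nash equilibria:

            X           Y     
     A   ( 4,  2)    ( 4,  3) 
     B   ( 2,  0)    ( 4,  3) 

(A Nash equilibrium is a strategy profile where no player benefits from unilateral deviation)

Nash equilibrium: (A, Y), (B, Y)

Work:
Best responses:
  P1 vs X: payoffs [4, 2] → best response A (payoff 4)
  P1 vs Y: payoffs [4, 4] → best response A/B (payoff 4)
  P2 vs A: payoffs [2, 3] → best response Y (payoff 3)
  P2 vs B: payoffs [0, 3] → best response Y (payoff 3)
Mutual best responses: (A,Y), (B,Y) → Nash equilibria.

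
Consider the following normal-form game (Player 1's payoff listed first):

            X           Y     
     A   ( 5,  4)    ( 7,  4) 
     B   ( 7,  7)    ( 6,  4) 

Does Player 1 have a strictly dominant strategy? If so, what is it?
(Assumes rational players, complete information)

No strictly dominant strategy exists for Player 1

Work:
A strategy strictly dominates another if it gives a strictly higher payoff against every opponent action. Compare each pair of P1's strategies column-by-column:
  A vs B: [5 vs 7, 7 vs 6] → A does not strictly dominate B (column X: 5 ≤ 7)
  B vs A: [7 vs 5, 6 vs 7] → B does not strictly dominate A (column Y: 6 ≤ 7)
No single strategy strictly dominates all others → no strictly dominant strategy.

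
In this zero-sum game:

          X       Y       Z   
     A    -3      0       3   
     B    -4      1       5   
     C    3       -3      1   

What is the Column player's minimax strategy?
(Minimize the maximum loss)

Column should play Y, value = 1

Work:
Column player minimizes Row's maximum payoff:
Column X: max payoff to Row = 3
Column Y: max payoff to Row = 1
Column Z: max payoff to Row = 5
Minimum is 1, achieved by column Y.
Minimax strategy: Y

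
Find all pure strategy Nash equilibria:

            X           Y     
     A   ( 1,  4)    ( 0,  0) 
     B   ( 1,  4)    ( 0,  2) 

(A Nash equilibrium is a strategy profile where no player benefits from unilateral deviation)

Nash equilibrium: (A, X), (B, X)

Work:
Best responses:
  P1 vs X: payoffs [1, 1] → best response A/B (payoff 1)
  P1 vs Y: payoffs [0, 0] → best response A/B (payoff 0)
  P2 vs A: payoffs [4, 0] → best response X (payoff 4)
  P2 vs B: payoffs [4, 2] → best response X (payoff 4)
Mutual best responses: (A,X), (B,X) → Nash equilibria.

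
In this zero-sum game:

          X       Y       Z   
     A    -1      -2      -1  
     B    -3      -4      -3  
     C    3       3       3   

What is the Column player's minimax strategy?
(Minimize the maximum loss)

Column should play X or Y or Z (all achieve the minimum), value = 3

Work:
Column player minimizes Row's maximum payoff:
Column X: max payoff to Row = 3
Column Y: max payoff to Row = 3
Column Z: max payoff to Row = 3
Minimum is 3, achieved by columns X, Y, Z (tied).
Each of X or Y or Z is a minimax strategy.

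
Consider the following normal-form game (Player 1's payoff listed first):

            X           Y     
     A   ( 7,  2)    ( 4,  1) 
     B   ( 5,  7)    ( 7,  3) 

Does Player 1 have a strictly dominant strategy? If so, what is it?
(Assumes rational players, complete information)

No strictly dominant strategy exists for Player 1

Work:
A strategy strictly dominates another if it gives a strictly higher payoff against every opponent action. Compare each pair of P1's strategies column-by-column:
  A vs B: [7 vs 5, 4 vs 7] → A does not strictly dominate B (column Y: 4 ≤ 7)
  B vs A: [5 vs 7, 7 vs 4] → B does not strictly dominate A (column X: 5 ≤ 7)
No single strategy strictly dominates all others → no strictly dominant strategy.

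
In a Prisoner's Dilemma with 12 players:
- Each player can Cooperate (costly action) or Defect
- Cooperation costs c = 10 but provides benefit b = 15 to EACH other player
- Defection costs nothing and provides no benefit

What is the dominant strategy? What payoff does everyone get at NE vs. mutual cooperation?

Dominant: Defect; NE payoff = 0; Coop payoff = 155

Work:
Defect dominates (saves cost c = 10, benefit to others is external)
NE: All defect → everyone gets 0
If all cooperate: each receives (11)×15 - 10 = 155
Social dilemma: 155 > 0 but NE gives 0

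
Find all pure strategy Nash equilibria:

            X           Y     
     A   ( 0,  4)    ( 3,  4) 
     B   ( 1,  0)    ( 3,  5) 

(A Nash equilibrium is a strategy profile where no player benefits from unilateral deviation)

Nash equilibrium: (A, Y), (B, Y)

Work:
Best responses:
  P1 vs X: payoffs [0, 1] → best response B (payoff 1)
  P1 vs Y: payoffs [3, 3] → best response A/B (payoff 3)
  P2 vs A: payoffs [4, 4] → best response X/Y (payoff 4)
  P2 vs B: payoffs [0, 5] → best response Y (payoff 5)
Mutual best responses: (A,Y), (B,Y) → Nash equilibria.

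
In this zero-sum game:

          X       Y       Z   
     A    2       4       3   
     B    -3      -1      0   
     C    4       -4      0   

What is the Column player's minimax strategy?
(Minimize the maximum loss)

Column should play Z, value = 3

Work:
Column player minimizes Row's maximum payoff:
Column X: max payoff to Row = 4
Column Y: max payoff to Row = 4
Column Z: max payoff to Row = 3
Minimum is 3, achieved by column Z.
Minimax strategy: Z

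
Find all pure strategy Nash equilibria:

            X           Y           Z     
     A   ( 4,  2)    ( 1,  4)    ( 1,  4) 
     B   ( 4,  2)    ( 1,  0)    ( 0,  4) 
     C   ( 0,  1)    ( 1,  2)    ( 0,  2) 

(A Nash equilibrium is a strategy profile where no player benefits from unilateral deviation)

Nash equilibrium: (A, Y), (A, Z), (C, Y)

Work:
Best responses:
  P1 vs X: payoffs [4, 4, 0] → best response A/B (payoff 4)
  P1 vs Y: payoffs [1, 1, 1] → best response A/B/C (payoff 1)
  P1 vs Z: payoffs [1, 0, 0] → best response A (payoff 1)
  P2 vs A: payoffs [2, 4, 4] → best response Y/Z (payoff 4)
  P2 vs B: payoffs [2, 0, 4] → best response Z (payoff 4)
  P2 vs C: payoffs [1, 2, 2] → best response Y/Z (payoff 2)
Mutual best responses: (A,Y), (A,Z), (C,Y) → Nash equilibria.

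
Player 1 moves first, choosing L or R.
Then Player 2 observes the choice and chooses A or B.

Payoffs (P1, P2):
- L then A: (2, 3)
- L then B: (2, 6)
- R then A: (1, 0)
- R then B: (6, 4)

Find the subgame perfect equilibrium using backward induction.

P1 plays R, P2 plays B after L and B after R; Payoff (6, 4)

Work:
Backward induction:
After L: P2 chooses B → P1 gets 2
After R: P2 chooses B → P1 gets 6
P1 chooses R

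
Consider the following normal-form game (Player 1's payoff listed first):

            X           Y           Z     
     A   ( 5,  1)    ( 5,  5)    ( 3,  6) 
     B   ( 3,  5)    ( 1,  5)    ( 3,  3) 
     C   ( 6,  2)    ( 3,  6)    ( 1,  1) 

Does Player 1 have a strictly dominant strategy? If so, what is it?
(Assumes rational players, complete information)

No strictly dominant strategy exists for Player 1

Work:
A strategy strictly dominates another if it gives a strictly higher payoff against every opponent action. Compare each pair of P1's strategies column-by-column:
  A vs B: [5 vs 3, 5 vs 1, 3 vs 3] → A does not strictly dominate B (column Z: 3 ≤ 3)
  A vs C: [5 vs 6, 5 vs 3, 3 vs 1] → A does not strictly dominate C (column X: 5 ≤ 6)
  B vs A: [3 vs 5, 1 vs 5, 3 vs 3] → B does not strictly dominate A (column X: 3 ≤ 5)
  B vs C: [3 vs 6, 1 vs 3, 3 vs 1] → B does not strictly dominate C (column X: 3 ≤ 6)
  C vs A: [6 vs 5, 3 vs 5, 1 vs 3] → C does not strictly dominate A (column Y: 3 ≤ 5)
  C vs B: [6 vs 3, 3 vs 1, 1 vs 3] → C does not strictly dominate B (column Z: 1 ≤ 3)
No single strategy strictly dominates all others → no strictly dominant strategy.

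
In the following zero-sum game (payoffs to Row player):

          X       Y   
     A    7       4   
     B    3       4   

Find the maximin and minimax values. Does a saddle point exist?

Maximin = 4, Minimax = 4, Saddle: True

Work:
Row minimums: [4, 3] → maximin = 4
Column maximums: [7, 4] → minimax = 4
Saddle point exists! Game value = 4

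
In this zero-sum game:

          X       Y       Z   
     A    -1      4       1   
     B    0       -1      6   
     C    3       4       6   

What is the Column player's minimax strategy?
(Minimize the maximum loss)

Column should play X, value = 3

Work:
Column player minimizes Row's maximum payoff:
Column X: max payoff to Row = 3
Column Y: max payoff to Row = 4
Column Z: max payoff to Row = 6
Minimum is 3, achieved by column X.
Minimax strategy: X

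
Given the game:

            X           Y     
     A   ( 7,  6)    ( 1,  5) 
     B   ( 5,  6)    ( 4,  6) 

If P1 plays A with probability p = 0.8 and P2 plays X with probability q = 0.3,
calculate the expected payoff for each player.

E[P1] = 3.1, E[P2] = 5.44

Work:
E[P1] = p·q·π₁(A,X) + p·(1-q)·π₁(A,Y) + (1-p)·q·π₁(B,X) + (1-p)·(1-q)·π₁(B,Y)
= 0.8·0.3·7 + 0.8·0.7·1 + 0.2·0.3·5 + 0.2·0.7·4
= 3.1

E[P2] = 5.44 (similar calculation)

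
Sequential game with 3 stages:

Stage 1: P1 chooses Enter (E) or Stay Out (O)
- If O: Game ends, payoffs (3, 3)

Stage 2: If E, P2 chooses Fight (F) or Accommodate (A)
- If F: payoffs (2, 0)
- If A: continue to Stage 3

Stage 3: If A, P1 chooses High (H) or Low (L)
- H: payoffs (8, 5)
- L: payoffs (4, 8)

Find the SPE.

SPE: (E, A, H); Outcome (8, 5)

Work:
Stage 3: P1 chooses H (8 vs 4)
Stage 2: P2: F->0, A->5 (anticipating H). Choose A
Stage 1: P1: O->3, E->8 (anticipating A, H). Choose E
SPE path: E -> A -> H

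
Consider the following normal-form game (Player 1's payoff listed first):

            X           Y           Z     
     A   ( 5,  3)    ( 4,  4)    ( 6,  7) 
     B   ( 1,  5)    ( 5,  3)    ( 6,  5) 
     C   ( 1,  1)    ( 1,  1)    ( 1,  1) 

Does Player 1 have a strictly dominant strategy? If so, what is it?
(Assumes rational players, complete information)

No strictly dominant strategy exists for Player 1

Work:
A strategy strictly dominates another if it gives a strictly higher payoff against every opponent action. Compare each pair of P1's strategies column-by-column:
  A vs B: [5 vs 1, 4 vs 5, 6 vs 6] → A does not strictly dominate B (column Y: 4 ≤ 5)
  A vs C: [5 vs 1, 4 vs 1, 6 vs 1] → A strictly dominates C
  B vs A: [1 vs 5, 5 vs 4, 6 vs 6] → B does not strictly dominate A (column X: 1 ≤ 5)
  B vs C: [1 vs 1, 5 vs 1, 6 vs 1] → B does not strictly dominate C (column X: 1 ≤ 1)
  C vs A: [1 vs 5, 1 vs 4, 1 vs 6] → C does not strictly dominate A (column X: 1 ≤ 5)
  C vs B: [1 vs 1, 1 vs 5, 1 vs 6] → C does not strictly dominate B (column X: 1 ≤ 1)
No single strategy strictly dominates all others → no strictly dominant strategy.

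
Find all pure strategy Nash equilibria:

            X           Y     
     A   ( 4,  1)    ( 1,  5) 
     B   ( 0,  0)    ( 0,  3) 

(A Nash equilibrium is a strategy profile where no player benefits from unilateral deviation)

Nash equilibrium: (A, Y)

Work:
Best responses:
  P1 vs X: payoffs [4, 0] → best response A (payoff 4)
  P1 vs Y: payoffs [1, 0] → best response A (payoff 1)
  P2 vs A: payoffs [1, 5] → best response Y (payoff 5)
  P2 vs B: payoffs [0, 3] → best response Y (payoff 3)
Mutual best responses: (A,Y) → Nash equilibria.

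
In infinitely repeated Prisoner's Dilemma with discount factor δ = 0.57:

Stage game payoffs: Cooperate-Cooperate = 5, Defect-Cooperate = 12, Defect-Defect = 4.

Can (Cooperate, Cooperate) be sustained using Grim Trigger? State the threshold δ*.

δ* = 0.875; since δ = 0.57 < 0.875, cooperation cannot be sustained

Work:
For Grim Trigger:
Cooperate forever: 5/(1-δ)
Defect then punished: 12 + 4·δ/(1-δ)
Need: 5/(1-δ) ≥ 12 + 4·δ/(1-δ)
Solving: δ ≥ (T-R)/(T-P) = (12-5)/(12-4) = 0.875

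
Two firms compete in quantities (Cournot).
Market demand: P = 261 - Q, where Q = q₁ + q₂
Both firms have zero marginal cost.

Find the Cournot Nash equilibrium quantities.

q₁* = q₂* = 87.0; P* = 87.0

Work:
Profit: π_i = P·q_i = (a - q_i - q_j)·q_i
FOC: ∂π_i/∂q_i = a - 2q_i - q_j = 0
Reaction function: q_i = (261 - q_j)/2
Symmetry: q* = 261/3 = 87.0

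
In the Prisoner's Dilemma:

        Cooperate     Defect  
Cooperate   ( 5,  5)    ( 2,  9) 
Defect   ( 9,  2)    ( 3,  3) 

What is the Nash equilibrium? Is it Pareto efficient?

(Defect, Defect) is NE; not Pareto efficient

Work:
Defect dominates Cooperate for both players:
If P2 cooperates: Defect (9) > Cooperate (5)
If P2 defects: Defect (3) > Cooperate (2)
NE: (Defect, Defect) with payoff (3, 3)
But (Cooperate, Cooperate) = (5, 5) Pareto dominates (3, 3)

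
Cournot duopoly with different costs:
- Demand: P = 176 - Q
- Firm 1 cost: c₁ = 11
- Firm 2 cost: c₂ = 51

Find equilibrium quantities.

q₁* = 68.33, q₂* = 28.33

Work:
Reaction: q₁ = (176 - 11 - q₂)/2
Reaction: q₂ = (176 - 51 - q₁)/2
Solve simultaneously:
q₁* = (176 - 2×11 + 51)/3 = 68.33
q₂* = (176 - 2×51 + 11)/3 = 28.33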